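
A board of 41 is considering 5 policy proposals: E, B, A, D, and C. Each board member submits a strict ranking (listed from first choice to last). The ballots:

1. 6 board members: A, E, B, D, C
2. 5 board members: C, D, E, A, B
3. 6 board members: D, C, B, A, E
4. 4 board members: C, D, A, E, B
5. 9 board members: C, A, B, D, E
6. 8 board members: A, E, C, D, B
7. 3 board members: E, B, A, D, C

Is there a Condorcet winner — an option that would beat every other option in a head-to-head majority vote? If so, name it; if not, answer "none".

C vs E: 24–17 for C.
C vs B: 32–9 for C.
C vs A: 24–17 for C.
C vs D: 26–15 for C.
C beats every other option head-to-head.

C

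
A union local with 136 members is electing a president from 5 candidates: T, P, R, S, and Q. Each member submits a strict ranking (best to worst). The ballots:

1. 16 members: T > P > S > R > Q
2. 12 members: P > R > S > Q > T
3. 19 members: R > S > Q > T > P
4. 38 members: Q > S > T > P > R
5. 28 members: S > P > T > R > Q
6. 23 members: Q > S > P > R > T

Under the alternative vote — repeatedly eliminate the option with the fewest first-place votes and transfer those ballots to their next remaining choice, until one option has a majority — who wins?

Round 1: T 16, P 12, R 19, S 28, Q 61. Eliminate P.
Round 2: T 16, R 31, S 28, Q 61. Eliminate T.
Round 3: R 31, S 44, Q 61. Eliminate R.
Round 4: S 75, Q 61. S has a majority.

S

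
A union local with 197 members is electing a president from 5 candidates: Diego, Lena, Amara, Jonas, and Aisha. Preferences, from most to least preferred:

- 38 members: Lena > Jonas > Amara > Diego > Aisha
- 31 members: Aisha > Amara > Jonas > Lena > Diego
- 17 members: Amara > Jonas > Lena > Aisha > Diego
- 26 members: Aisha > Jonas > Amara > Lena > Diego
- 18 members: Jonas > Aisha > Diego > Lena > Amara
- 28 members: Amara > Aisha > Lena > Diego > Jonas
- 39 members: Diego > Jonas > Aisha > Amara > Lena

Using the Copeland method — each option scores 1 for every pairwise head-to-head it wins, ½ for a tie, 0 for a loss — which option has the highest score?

Jonas

Diego: loses to Lena, Amara, Jonas, and Aisha → score 0.
Lena: beats Diego; loses to Amara, Jonas, and Aisha → score 1.
Amara: beats Diego and Lena; loses to Jonas and Aisha → score 2.
Jonas: beats Diego, Lena, Amara, and Aisha → score 4.
Aisha: beats Diego, Lena, and Amara; loses to Jonas → score 3.
Jonas has the best pairwise record.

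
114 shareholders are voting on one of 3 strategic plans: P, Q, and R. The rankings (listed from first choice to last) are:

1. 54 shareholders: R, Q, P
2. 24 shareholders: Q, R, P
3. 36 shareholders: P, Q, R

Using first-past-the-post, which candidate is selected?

First-place votes: P 36, Q 24, R 54.
R has the most first-place votes.

R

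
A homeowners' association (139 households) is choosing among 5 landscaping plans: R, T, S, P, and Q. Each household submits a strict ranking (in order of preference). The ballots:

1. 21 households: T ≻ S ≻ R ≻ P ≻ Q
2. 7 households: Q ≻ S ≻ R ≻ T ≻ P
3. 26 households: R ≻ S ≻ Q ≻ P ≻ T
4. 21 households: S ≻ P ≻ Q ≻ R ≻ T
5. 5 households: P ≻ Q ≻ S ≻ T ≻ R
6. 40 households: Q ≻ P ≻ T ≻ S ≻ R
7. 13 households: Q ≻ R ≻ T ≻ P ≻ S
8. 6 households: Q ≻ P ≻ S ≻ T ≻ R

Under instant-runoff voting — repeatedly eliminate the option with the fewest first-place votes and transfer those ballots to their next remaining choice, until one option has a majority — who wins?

Q

Round 1: R 26, T 21, S 21, P 5, Q 66. Eliminate P.
Round 2: R 26, T 21, S 21, Q 71. Q has a majority.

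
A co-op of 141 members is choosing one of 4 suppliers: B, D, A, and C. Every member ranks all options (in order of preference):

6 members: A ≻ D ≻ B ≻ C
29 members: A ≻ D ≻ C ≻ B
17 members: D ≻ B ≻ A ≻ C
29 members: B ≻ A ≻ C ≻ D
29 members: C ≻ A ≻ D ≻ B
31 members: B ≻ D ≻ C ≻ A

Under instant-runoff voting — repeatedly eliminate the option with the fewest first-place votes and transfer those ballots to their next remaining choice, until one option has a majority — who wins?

Round 1: B 60, D 17, A 35, C 29. Eliminate D.
Round 2: B 77, A 35, C 29. B has a majority.

B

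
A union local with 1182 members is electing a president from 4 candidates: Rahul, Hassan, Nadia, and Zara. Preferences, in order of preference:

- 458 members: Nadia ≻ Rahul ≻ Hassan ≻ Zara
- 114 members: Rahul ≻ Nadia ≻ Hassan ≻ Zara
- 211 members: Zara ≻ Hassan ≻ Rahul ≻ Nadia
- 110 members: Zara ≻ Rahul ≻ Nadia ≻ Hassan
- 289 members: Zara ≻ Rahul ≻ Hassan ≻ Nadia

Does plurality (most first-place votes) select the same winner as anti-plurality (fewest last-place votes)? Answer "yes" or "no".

no

Plurality — first-place votes: Rahul 114, Hassan 0, Nadia 458, Zara 610. Winner: Zara.
Anti-plurality — last-place votes: Rahul 0, Hassan 110, Nadia 500, Zara 572. Winner: Rahul.
The two methods disagree.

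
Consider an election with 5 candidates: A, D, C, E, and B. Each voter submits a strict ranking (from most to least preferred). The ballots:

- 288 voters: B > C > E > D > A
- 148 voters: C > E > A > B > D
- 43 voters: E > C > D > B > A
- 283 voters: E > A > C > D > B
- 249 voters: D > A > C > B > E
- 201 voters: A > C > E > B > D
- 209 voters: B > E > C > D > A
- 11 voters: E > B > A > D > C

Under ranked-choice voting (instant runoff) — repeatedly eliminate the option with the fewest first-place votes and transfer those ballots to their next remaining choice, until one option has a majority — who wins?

B

Round 1: A 201, D 249, C 148, E 337, B 497. Eliminate C.
Round 2: A 201, D 249, E 485, B 497. Eliminate A.
Round 3: D 249, E 686, B 497. Eliminate D.
Round 4: E 686, B 746. B has a majority.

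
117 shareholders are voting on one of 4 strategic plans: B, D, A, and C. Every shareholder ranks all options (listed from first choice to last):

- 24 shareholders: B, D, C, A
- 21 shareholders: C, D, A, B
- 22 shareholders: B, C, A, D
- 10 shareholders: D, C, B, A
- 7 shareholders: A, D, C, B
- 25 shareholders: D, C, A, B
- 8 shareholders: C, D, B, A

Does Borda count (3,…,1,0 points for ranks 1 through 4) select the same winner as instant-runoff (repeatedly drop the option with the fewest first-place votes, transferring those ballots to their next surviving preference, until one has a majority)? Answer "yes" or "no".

no

Borda — scores: B 156, D 225, A 89, C 232. Winner: C.
Instant-runoff — R1 B 46, D 35, A 7, C 29 (A out); R2 B 46, D 42, C 29 (C out); R3 B 46, D 71 (D winner). Winner: D.
The two methods disagree.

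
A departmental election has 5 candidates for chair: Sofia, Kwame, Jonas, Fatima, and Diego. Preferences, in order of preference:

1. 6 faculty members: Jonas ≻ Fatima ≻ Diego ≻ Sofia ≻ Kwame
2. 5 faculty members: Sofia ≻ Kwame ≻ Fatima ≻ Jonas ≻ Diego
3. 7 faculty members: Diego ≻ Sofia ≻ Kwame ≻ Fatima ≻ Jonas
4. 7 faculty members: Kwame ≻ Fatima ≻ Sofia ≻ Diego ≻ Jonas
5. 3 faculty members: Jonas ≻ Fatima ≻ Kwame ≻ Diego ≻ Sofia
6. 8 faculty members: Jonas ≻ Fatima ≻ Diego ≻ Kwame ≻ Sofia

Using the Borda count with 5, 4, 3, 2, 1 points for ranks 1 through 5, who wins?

Fatima

Sofia: 6·2 + 5·5 + 7·4 + 7·3 + 3·1 + 8·1 = 97
Kwame: 6·1 + 5·4 + 7·3 + 7·5 + 3·3 + 8·2 = 107
Jonas: 6·5 + 5·2 + 7·1 + 7·1 + 3·5 + 8·5 = 109
Fatima: 6·4 + 5·3 + 7·2 + 7·4 + 3·4 + 8·4 = 125
Diego: 6·3 + 5·1 + 7·5 + 7·2 + 3·2 + 8·3 = 102
Fatima has the highest Borda score (125).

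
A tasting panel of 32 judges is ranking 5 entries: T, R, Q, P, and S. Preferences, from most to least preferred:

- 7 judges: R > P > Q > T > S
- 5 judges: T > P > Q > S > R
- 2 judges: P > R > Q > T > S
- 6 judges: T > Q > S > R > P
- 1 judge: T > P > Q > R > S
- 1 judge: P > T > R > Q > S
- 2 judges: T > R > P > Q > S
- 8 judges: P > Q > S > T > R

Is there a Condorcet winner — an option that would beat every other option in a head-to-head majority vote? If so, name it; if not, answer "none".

P vs T: 18–14 for P.
P vs R: 17–15 for P.
P vs Q: 26–6 for P.
P vs S: 26–6 for P.
P beats every other option head-to-head.

P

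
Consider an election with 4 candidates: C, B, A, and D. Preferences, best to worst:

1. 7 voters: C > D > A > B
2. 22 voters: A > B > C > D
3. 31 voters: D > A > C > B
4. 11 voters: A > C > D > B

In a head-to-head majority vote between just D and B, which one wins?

D

Voters preferring D to B: 49; preferring B to D: 22.
D wins the head-to-head.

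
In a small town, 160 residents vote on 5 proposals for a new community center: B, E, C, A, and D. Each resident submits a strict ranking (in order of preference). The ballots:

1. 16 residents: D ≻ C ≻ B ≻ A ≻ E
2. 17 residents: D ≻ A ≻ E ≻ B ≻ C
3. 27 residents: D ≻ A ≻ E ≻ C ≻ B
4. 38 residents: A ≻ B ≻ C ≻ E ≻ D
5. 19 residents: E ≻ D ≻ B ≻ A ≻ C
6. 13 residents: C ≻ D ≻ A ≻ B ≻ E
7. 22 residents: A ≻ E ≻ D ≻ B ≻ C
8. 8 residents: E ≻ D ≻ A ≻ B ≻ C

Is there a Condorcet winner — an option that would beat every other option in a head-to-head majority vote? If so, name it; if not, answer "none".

Checking pairwise contests:
E beats B 93–67.
A beats E 133–27.
B beats C 104–56.
D beats A 100–60.
E beats D 87–73.
Every option loses at least one head-to-head, so there is no Condorcet winner.

none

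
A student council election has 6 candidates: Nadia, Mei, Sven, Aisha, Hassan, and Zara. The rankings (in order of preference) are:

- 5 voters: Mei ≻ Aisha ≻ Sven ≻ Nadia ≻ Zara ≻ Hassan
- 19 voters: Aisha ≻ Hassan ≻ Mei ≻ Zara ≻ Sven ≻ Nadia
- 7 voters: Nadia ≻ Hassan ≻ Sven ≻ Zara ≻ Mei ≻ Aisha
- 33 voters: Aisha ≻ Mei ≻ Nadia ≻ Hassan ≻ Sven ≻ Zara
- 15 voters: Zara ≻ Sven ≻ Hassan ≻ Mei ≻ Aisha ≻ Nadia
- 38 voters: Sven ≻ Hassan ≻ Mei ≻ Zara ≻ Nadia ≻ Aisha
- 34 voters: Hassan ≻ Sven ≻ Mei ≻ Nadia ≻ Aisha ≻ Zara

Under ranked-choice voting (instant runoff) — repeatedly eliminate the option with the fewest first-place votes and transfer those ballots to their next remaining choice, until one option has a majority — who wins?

Round 1: Nadia 7, Mei 5, Sven 38, Aisha 52, Hassan 34, Zara 15. Eliminate Mei.
Round 2: Nadia 7, Sven 38, Aisha 57, Hassan 34, Zara 15. Eliminate Nadia.
Round 3: Sven 38, Aisha 57, Hassan 41, Zara 15. Eliminate Zara.
Round 4: Sven 53, Aisha 57, Hassan 41. Eliminate Hassan.
Round 5: Sven 94, Aisha 57. Sven has a majority.

Sven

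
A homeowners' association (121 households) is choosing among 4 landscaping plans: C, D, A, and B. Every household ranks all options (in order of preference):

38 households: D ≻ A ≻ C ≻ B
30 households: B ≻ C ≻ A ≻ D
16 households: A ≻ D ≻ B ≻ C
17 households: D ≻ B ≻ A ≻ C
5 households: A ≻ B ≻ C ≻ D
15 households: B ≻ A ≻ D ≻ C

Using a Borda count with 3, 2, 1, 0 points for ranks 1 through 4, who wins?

A

C: 38·1 + 30·2 + 16·0 + 17·0 + 5·1 + 15·0 = 103
D: 38·3 + 30·0 + 16·2 + 17·3 + 5·0 + 15·1 = 212
A: 38·2 + 30·1 + 16·3 + 17·1 + 5·3 + 15·2 = 216
B: 38·0 + 30·3 + 16·1 + 17·2 + 5·2 + 15·3 = 195
A has the highest Borda score (216).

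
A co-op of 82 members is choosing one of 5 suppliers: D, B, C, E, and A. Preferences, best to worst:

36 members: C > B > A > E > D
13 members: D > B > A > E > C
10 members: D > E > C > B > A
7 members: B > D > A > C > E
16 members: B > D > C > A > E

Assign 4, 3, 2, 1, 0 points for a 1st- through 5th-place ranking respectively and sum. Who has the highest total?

B

D: 36·0 + 13·4 + 10·4 + 7·3 + 16·3 = 161
B: 36·3 + 13·3 + 10·1 + 7·4 + 16·4 = 249
C: 36·4 + 13·0 + 10·2 + 7·1 + 16·2 = 203
E: 36·1 + 13·1 + 10·3 + 7·0 + 16·0 = 79
A: 36·2 + 13·2 + 10·0 + 7·2 + 16·1 = 128
B has the highest Borda score (249).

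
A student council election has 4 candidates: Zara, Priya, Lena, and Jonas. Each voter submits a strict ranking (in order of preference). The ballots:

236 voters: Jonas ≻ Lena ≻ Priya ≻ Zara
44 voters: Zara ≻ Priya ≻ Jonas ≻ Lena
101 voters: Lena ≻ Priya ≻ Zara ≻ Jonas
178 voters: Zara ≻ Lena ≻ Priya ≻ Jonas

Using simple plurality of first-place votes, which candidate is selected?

First-place votes: Zara 222, Priya 0, Lena 101, Jonas 236.
Jonas has the most first-place votes.

Jonas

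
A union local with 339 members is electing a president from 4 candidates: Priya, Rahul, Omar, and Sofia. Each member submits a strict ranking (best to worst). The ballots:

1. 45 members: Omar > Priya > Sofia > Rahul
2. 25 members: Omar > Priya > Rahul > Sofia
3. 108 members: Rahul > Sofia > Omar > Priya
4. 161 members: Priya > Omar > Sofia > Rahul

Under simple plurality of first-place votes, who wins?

First-place votes: Priya 161, Rahul 108, Omar 70, Sofia 0.
Priya has the most first-place votes.

Priya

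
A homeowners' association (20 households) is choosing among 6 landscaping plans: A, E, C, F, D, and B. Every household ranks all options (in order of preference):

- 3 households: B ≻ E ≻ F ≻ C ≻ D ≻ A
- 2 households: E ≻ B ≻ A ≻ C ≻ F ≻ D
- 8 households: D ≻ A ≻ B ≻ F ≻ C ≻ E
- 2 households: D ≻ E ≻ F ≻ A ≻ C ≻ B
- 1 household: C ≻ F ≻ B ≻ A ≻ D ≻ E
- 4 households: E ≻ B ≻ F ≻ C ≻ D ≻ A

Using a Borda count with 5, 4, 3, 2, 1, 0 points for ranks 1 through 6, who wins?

B

A: 3·0 + 2·3 + 8·4 + 2·2 + 1·2 + 4·0 = 44
E: 3·4 + 2·5 + 8·0 + 2·4 + 1·0 + 4·5 = 50
C: 3·2 + 2·2 + 8·1 + 2·1 + 1·5 + 4·2 = 33
F: 3·3 + 2·1 + 8·2 + 2·3 + 1·4 + 4·3 = 49
D: 3·1 + 2·0 + 8·5 + 2·5 + 1·1 + 4·1 = 58
B: 3·5 + 2·4 + 8·3 + 2·0 + 1·3 + 4·4 = 66
B has the highest Borda score (66).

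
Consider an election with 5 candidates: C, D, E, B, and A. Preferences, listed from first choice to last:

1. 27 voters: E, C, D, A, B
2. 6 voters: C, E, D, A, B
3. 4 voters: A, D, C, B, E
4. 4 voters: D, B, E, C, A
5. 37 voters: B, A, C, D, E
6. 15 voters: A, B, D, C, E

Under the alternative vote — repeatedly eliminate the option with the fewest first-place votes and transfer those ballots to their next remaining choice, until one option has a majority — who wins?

Round 1: C 6, D 4, E 27, B 37, A 19. Eliminate D.
Round 2: C 6, E 27, B 41, A 19. Eliminate C.
Round 3: E 33, B 41, A 19. Eliminate A.
Round 4: E 33, B 60. B has a majority.

B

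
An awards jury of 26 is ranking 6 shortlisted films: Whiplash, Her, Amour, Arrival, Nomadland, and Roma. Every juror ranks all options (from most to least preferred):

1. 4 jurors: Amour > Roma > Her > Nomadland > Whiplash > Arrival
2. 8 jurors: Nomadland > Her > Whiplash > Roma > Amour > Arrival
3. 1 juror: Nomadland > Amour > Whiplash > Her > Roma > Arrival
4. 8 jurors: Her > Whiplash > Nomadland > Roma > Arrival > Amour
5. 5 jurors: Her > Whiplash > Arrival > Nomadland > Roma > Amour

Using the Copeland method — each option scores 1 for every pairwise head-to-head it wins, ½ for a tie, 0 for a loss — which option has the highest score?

Whiplash: beats Amour, Arrival, and Roma; ties Nomadland; loses to Her → score 3.5.
Her: beats Whiplash, Amour, Arrival, Nomadland, and Roma → score 5.
Amour: ties Arrival; loses to Whiplash, Her, Nomadland, and Roma → score 0.5.
Arrival: ties Amour; loses to Whiplash, Her, Nomadland, and Roma → score 0.5.
Nomadland: beats Amour, Arrival, and Roma; ties Whiplash; loses to Her → score 3.5.
Roma: beats Amour and Arrival; loses to Whiplash, Her, and Nomadland → score 2.
Her has the best pairwise record.

Her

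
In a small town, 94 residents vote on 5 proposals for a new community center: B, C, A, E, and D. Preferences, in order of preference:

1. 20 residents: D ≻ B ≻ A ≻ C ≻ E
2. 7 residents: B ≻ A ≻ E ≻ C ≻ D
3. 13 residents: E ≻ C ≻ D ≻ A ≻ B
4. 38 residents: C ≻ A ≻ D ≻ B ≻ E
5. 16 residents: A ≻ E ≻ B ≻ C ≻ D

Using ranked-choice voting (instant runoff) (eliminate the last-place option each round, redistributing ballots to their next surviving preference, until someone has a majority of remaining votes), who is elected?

Round 1: B 7, C 38, A 16, E 13, D 20. Eliminate B.
Round 2: C 38, A 23, E 13, D 20. Eliminate E.
Round 3: C 51, A 23, D 20. C has a majority.

C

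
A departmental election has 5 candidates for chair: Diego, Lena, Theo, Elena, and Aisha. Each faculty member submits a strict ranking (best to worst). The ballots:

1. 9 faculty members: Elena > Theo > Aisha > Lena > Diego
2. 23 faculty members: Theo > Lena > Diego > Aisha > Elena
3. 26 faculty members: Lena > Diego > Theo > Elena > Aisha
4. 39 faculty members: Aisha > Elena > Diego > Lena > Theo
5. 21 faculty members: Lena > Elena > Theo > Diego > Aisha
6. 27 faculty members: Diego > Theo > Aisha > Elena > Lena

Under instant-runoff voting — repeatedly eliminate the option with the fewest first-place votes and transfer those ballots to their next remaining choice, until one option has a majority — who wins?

Round 1: Diego 27, Lena 47, Theo 23, Elena 9, Aisha 39. Eliminate Elena.
Round 2: Diego 27, Lena 47, Theo 32, Aisha 39. Eliminate Diego.
Round 3: Lena 47, Theo 59, Aisha 39. Eliminate Aisha.
Round 4: Lena 86, Theo 59. Lena has a majority.

Lena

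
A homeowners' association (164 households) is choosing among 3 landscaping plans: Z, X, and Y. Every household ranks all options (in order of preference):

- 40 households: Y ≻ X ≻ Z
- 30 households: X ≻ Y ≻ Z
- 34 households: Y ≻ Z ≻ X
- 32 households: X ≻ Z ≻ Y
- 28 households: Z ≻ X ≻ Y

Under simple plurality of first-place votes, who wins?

Y

First-place votes: Z 28, X 62, Y 74.
Y has the most first-place votes.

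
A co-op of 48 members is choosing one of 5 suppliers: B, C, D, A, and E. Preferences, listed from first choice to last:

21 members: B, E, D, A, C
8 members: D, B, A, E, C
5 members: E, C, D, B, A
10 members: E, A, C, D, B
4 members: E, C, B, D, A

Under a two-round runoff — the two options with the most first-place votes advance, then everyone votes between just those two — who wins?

Round 1 first-place votes: B 21, C 0, D 8, A 0, E 19.
B and E advance.
Runoff: B is preferred to E by 29 voters; E by 19.
B wins the runoff.

B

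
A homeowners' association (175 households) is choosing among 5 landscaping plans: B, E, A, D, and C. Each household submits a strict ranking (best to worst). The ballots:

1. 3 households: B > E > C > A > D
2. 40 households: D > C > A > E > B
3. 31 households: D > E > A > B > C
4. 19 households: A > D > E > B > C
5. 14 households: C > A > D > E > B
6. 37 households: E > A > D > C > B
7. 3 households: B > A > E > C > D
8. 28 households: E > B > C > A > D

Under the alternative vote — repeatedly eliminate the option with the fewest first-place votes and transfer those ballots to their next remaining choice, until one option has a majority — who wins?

Round 1: B 6, E 65, A 19, D 71, C 14. Eliminate B.
Round 2: E 68, A 22, D 71, C 14. Eliminate C.
Round 3: E 68, A 36, D 71. Eliminate A.
Round 4: E 71, D 104. D has a majority.

D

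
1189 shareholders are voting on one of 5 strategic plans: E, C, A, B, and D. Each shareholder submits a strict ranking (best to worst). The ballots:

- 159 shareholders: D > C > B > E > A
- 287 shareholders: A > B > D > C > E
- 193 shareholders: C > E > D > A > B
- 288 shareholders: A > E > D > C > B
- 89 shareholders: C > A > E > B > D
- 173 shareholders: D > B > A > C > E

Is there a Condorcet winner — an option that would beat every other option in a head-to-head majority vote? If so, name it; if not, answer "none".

A

A vs E: 837–352 for A.
A vs C: 748–441 for A.
A vs B: 857–332 for A.
A vs D: 664–525 for A.
A beats every other option head-to-head.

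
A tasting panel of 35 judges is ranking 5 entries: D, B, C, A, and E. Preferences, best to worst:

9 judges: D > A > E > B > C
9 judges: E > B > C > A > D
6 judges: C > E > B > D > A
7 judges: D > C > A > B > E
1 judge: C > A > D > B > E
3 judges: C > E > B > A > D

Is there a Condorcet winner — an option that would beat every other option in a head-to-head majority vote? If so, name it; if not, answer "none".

E

E vs D: 18–17 for E.
E vs B: 27–8 for E.
E vs C: 18–17 for E.
E vs A: 18–17 for E.
E beats every other option head-to-head.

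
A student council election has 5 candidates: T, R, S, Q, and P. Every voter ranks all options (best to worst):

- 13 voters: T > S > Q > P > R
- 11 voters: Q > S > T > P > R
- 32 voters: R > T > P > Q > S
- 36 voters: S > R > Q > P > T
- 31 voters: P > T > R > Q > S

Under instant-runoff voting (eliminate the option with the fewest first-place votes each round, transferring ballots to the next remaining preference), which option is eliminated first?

Round 1: T 13, R 32, S 36, Q 11, P 31. Eliminate Q.

Q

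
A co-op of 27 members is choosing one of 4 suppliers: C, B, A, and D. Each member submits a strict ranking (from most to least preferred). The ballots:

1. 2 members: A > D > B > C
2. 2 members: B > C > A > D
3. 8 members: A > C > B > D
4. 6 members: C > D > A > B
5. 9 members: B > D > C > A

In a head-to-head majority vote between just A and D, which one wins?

D

Voters preferring A to D: 12; preferring D to A: 15.
D wins the head-to-head.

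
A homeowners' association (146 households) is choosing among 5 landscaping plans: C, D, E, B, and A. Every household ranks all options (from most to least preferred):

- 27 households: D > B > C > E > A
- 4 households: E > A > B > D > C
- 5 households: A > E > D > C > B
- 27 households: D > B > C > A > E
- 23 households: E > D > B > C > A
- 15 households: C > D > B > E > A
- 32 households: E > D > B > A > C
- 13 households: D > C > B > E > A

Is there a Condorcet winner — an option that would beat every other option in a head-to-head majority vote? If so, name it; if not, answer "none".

D

D vs C: 131–15 for D.
D vs E: 82–64 for D.
D vs B: 142–4 for D.
D vs A: 137–9 for D.
D beats every other option head-to-head.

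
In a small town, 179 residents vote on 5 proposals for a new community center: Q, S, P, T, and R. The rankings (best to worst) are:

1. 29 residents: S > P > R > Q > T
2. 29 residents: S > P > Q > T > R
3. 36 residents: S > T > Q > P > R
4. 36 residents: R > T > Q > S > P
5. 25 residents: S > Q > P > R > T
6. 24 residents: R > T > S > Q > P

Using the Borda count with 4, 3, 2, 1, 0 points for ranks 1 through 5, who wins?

S

Q: 29·1 + 29·2 + 36·2 + 36·2 + 25·3 + 24·1 = 330
S: 29·4 + 29·4 + 36·4 + 36·1 + 25·4 + 24·2 = 560
P: 29·3 + 29·3 + 36·1 + 36·0 + 25·2 + 24·0 = 260
T: 29·0 + 29·1 + 36·3 + 36·3 + 25·0 + 24·3 = 317
R: 29·2 + 29·0 + 36·0 + 36·4 + 25·1 + 24·4 = 323
S has the highest Borda score (560).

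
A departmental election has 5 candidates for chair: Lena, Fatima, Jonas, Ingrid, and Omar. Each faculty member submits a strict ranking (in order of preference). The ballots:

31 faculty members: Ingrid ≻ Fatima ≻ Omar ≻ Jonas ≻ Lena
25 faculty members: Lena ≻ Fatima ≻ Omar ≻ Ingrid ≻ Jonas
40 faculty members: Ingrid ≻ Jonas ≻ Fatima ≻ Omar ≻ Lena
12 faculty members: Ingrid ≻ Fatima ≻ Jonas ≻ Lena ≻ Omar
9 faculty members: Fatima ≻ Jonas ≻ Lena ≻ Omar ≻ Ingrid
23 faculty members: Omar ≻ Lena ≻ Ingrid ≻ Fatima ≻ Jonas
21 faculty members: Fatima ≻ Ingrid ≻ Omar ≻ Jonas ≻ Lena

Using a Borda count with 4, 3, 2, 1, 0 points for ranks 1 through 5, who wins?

Lena: 31·0 + 25·4 + 40·0 + 12·1 + 9·2 + 23·3 + 21·0 = 199
Fatima: 31·3 + 25·3 + 40·2 + 12·3 + 9·4 + 23·1 + 21·4 = 427
Jonas: 31·1 + 25·0 + 40·3 + 12·2 + 9·3 + 23·0 + 21·1 = 223
Ingrid: 31·4 + 25·1 + 40·4 + 12·4 + 9·0 + 23·2 + 21·3 = 466
Omar: 31·2 + 25·2 + 40·1 + 12·0 + 9·1 + 23·4 + 21·2 = 295
Ingrid has the highest Borda score (466).

Ingrid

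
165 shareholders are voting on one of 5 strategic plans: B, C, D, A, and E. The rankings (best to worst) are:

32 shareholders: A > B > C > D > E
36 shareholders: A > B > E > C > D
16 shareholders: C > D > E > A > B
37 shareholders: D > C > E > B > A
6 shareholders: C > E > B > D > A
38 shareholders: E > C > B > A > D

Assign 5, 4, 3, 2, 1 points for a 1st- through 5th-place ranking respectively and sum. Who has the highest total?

C

B: 32·4 + 36·4 + 16·1 + 37·2 + 6·3 + 38·3 = 494
C: 32·3 + 36·2 + 16·5 + 37·4 + 6·5 + 38·4 = 578
D: 32·2 + 36·1 + 16·4 + 37·5 + 6·2 + 38·1 = 399
A: 32·5 + 36·5 + 16·2 + 37·1 + 6·1 + 38·2 = 491
E: 32·1 + 36·3 + 16·3 + 37·3 + 6·4 + 38·5 = 513
C has the highest Borda score (578).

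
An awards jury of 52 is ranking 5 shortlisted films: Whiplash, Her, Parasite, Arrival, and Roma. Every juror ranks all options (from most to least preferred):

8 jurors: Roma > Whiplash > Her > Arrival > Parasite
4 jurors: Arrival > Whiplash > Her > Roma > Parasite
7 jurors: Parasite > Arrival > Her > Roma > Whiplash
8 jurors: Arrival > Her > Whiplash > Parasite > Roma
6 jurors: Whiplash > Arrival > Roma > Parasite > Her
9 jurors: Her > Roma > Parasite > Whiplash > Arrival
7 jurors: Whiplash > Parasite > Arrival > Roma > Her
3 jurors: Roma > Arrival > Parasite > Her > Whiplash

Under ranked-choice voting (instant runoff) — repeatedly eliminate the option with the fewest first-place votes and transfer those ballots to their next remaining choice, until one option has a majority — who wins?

Round 1: Whiplash 13, Her 9, Parasite 7, Arrival 12, Roma 11. Eliminate Parasite.
Round 2: Whiplash 13, Her 9, Arrival 19, Roma 11. Eliminate Her.
Round 3: Whiplash 13, Arrival 19, Roma 20. Eliminate Whiplash.
Round 4: Arrival 32, Roma 20. Arrival has a majority.

Arrival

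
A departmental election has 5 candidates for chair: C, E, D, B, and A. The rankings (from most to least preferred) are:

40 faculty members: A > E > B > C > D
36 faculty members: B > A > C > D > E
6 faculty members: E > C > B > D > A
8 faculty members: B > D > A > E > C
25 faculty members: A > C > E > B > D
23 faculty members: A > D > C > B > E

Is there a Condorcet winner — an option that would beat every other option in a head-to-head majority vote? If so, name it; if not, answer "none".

A

A vs C: 132–6 for A.
A vs E: 132–6 for A.
A vs D: 124–14 for A.
A vs B: 88–50 for A.
A beats every other option head-to-head.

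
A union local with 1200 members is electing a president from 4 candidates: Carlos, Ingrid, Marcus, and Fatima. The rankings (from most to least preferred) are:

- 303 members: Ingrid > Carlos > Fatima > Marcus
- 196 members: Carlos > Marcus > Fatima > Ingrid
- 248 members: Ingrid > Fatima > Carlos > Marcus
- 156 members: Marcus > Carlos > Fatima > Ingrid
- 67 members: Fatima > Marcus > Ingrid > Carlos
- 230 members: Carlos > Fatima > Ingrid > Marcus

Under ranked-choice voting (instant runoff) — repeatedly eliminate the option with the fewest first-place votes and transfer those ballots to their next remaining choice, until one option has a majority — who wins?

Round 1: Carlos 426, Ingrid 551, Marcus 156, Fatima 67. Eliminate Fatima.
Round 2: Carlos 426, Ingrid 551, Marcus 223. Eliminate Marcus.
Round 3: Carlos 582, Ingrid 618. Ingrid has a majority.

Ingrid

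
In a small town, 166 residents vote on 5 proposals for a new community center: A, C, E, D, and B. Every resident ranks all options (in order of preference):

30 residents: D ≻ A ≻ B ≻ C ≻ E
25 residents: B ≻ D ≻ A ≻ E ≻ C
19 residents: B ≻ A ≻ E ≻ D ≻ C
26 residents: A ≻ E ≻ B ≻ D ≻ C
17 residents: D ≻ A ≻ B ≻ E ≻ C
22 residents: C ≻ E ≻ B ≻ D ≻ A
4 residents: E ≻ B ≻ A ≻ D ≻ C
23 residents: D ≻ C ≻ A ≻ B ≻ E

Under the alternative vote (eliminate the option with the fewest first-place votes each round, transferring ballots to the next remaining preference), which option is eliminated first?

E

Round 1: A 26, C 22, E 4, D 70, B 44. Eliminate E.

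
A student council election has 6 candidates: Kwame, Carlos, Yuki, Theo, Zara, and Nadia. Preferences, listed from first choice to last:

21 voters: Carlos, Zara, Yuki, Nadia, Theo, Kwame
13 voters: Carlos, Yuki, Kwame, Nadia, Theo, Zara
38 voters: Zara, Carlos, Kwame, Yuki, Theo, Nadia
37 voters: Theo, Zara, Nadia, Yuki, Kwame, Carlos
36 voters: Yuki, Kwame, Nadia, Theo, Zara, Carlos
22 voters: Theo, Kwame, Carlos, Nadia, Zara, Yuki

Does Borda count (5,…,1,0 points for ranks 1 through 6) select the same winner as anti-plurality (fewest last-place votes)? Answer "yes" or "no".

no

Borda — scores: Kwame 422, Carlos 388, Yuki 445, Theo 439, Zara 480, Nadia 331. Winner: Zara.
Anti-plurality — last-place votes: Kwame 21, Carlos 73, Yuki 22, Theo 0, Zara 13, Nadia 38. Winner: Theo.
The two methods disagree.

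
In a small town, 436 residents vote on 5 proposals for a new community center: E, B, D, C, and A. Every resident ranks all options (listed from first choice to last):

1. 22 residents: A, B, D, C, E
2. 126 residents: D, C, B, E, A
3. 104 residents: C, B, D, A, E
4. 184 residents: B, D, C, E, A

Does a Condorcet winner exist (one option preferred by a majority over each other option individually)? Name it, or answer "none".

Checking pairwise contests:
B beats E 436–0.
C beats B 230–206.
B beats D 310–126.
D beats C 332–104.
E beats A 310–126.
Every option loses at least one head-to-head, so there is no Condorcet winner.

none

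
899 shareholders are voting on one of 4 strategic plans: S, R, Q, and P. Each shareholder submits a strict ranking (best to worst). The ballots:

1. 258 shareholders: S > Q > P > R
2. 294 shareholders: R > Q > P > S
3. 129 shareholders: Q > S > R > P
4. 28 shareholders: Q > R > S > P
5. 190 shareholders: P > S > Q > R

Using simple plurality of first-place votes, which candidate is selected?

First-place votes: S 258, R 294, Q 157, P 190.
R has the most first-place votes.

R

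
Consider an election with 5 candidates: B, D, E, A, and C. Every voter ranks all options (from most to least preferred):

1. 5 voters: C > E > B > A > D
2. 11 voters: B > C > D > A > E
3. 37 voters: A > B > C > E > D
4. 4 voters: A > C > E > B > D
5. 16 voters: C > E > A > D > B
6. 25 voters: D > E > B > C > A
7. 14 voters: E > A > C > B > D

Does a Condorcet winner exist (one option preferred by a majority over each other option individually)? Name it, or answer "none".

Checking pairwise contests:
E beats B 64–48.
B beats D 71–41.
C beats E 73–39.
E beats A 60–52.
B beats C 73–39.
Every option loses at least one head-to-head, so there is no Condorcet winner.

none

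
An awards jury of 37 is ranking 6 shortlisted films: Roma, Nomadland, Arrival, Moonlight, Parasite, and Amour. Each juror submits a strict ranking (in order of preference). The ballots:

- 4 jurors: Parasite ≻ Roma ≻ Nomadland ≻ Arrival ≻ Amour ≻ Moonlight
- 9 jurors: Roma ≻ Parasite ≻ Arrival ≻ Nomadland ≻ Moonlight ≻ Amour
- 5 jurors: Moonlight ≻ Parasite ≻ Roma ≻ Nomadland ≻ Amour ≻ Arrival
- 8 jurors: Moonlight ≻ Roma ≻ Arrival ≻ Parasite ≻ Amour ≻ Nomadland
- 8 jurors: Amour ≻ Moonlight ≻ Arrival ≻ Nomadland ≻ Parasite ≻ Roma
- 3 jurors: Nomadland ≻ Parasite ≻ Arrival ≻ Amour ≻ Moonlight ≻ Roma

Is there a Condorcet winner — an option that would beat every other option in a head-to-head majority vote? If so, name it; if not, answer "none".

Moonlight

Moonlight vs Roma: 24–13 for Moonlight.
Moonlight vs Nomadland: 21–16 for Moonlight.
Moonlight vs Arrival: 21–16 for Moonlight.
Moonlight vs Parasite: 21–16 for Moonlight.
Moonlight vs Amour: 22–15 for Moonlight.
Moonlight beats every other option head-to-head.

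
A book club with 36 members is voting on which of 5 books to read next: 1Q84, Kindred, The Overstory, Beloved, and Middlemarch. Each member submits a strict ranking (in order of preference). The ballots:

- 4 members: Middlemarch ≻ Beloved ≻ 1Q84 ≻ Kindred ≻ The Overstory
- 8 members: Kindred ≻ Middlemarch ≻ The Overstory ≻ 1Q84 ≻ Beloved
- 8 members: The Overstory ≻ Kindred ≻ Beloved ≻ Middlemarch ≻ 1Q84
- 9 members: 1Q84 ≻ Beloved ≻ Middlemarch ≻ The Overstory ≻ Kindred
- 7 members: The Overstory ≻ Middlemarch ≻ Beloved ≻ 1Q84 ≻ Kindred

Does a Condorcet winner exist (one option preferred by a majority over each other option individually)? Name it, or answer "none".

Middlemarch vs 1Q84: 27–9 for Middlemarch.
Middlemarch vs Kindred: 20–16 for Middlemarch.
Middlemarch vs The Overstory: 21–15 for Middlemarch.
Middlemarch vs Beloved: 19–17 for Middlemarch.
Middlemarch beats every other option head-to-head.

Middlemarch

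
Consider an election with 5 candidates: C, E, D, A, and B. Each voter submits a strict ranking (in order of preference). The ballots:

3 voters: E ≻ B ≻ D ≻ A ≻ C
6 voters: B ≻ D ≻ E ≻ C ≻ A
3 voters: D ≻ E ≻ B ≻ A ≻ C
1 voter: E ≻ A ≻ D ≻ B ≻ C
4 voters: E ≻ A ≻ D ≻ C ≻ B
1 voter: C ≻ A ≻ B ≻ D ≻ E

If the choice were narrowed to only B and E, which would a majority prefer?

E

Voters preferring B to E: 7; preferring E to B: 11.
E wins the head-to-head.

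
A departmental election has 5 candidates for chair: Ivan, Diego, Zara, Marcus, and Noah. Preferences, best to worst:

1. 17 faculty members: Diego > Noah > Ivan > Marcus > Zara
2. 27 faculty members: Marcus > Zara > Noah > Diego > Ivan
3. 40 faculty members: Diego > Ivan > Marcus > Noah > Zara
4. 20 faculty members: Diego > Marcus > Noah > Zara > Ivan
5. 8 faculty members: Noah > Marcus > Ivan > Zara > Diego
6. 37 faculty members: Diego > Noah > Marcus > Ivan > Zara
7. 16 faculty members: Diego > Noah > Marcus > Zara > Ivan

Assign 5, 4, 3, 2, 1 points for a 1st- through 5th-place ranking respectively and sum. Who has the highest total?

Diego

Ivan: 17·3 + 27·1 + 40·4 + 20·1 + 8·3 + 37·2 + 16·1 = 372
Diego: 17·5 + 27·2 + 40·5 + 20·5 + 8·1 + 37·5 + 16·5 = 712
Zara: 17·1 + 27·4 + 40·1 + 20·2 + 8·2 + 37·1 + 16·2 = 290
Marcus: 17·2 + 27·5 + 40·3 + 20·4 + 8·4 + 37·3 + 16·3 = 560
Noah: 17·4 + 27·3 + 40·2 + 20·3 + 8·5 + 37·4 + 16·4 = 541
Diego has the highest Borda score (712).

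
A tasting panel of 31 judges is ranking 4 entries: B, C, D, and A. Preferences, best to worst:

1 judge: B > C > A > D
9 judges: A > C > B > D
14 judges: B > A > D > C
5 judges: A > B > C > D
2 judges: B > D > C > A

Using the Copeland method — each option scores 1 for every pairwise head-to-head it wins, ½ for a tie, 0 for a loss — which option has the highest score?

B: beats C, D, and A → score 3.
C: loses to B, D, and A → score 0.
D: beats C; loses to B and A → score 1.
A: beats C and D; loses to B → score 2.
B has the best pairwise record.

B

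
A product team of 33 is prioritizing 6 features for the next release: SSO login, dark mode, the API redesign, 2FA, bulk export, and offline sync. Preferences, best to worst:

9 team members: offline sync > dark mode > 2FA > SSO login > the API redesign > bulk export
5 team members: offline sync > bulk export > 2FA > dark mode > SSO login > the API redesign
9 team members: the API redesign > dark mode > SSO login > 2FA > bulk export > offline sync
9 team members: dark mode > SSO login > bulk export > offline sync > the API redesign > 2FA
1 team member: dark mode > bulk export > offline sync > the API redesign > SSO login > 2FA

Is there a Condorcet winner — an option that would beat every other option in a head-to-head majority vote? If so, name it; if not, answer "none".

dark mode

dark mode vs SSO login: 33–0 for dark mode.
dark mode vs the API redesign: 24–9 for dark mode.
dark mode vs 2FA: 28–5 for dark mode.
dark mode vs bulk export: 28–5 for dark mode.
dark mode vs offline sync: 19–14 for dark mode.
dark mode beats every other option head-to-head.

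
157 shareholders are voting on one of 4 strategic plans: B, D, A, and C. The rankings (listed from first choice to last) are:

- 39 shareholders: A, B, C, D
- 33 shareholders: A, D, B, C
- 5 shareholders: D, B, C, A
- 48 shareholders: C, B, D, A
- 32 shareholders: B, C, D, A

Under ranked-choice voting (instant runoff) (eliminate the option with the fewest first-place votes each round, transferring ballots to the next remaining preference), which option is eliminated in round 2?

Round 1: B 32, D 5, A 72, C 48. Eliminate D.
Round 2: B 37, A 72, C 48. Eliminate B.

B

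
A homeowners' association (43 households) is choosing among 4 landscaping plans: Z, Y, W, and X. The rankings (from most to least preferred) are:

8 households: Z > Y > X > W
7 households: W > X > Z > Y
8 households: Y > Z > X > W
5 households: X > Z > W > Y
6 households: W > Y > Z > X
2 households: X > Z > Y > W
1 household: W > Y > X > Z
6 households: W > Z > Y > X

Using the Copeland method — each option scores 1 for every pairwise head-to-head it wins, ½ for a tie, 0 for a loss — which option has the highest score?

Z

Z: beats Y, W, and X → score 3.
Y: beats X; loses to Z and W → score 1.
W: beats Y; loses to Z and X → score 1.
X: beats W; loses to Z and Y → score 1.
Z has the best pairwise record.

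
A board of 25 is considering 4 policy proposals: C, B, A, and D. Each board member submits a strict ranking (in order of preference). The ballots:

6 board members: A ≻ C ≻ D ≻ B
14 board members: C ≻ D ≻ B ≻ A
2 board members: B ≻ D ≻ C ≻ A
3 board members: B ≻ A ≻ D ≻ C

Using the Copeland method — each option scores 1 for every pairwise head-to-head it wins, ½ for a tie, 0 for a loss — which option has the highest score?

C

C: beats B, A, and D → score 3.
B: beats A; loses to C and D → score 1.
A: loses to C, B, and D → score 0.
D: beats B and A; loses to C → score 2.
C has the best pairwise record.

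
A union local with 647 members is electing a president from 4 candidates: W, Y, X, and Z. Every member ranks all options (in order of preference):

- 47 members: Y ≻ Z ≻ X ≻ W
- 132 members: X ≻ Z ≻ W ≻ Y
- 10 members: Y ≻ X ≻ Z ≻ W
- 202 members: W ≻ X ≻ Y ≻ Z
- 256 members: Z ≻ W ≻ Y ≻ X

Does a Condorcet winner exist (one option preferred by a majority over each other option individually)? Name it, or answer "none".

Checking pairwise contests:
Z beats W 445–202.
W beats Y 590–57.
W beats X 458–189.
X beats Z 344–303.
Every option loses at least one head-to-head, so there is no Condorcet winner.

none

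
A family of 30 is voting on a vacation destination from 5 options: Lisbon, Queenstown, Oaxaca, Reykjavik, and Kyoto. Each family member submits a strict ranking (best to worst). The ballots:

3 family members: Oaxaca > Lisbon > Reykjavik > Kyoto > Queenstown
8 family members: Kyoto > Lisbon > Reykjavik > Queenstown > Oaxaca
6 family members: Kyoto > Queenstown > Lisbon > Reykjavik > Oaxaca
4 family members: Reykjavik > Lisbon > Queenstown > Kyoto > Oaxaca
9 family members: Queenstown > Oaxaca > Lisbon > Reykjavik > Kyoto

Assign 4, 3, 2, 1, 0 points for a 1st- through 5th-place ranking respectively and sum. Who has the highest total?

Lisbon: 3·3 + 8·3 + 6·2 + 4·3 + 9·2 = 75
Queenstown: 3·0 + 8·1 + 6·3 + 4·2 + 9·4 = 70
Oaxaca: 3·4 + 8·0 + 6·0 + 4·0 + 9·3 = 39
Reykjavik: 3·2 + 8·2 + 6·1 + 4·4 + 9·1 = 53
Kyoto: 3·1 + 8·4 + 6·4 + 4·1 + 9·0 = 63
Lisbon has the highest Borda score (75).

Lisbon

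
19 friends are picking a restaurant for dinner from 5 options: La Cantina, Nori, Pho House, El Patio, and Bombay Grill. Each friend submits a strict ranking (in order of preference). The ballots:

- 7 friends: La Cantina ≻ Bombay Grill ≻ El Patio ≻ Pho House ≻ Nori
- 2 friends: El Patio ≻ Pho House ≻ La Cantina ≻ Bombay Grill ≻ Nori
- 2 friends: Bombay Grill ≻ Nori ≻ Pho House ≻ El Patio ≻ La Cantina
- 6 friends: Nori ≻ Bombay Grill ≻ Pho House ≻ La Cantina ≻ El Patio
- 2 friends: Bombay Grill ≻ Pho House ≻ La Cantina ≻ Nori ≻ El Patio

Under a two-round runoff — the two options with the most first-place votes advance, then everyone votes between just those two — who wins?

Round 1 first-place votes: La Cantina 7, Nori 6, Pho House 0, El Patio 2, Bombay Grill 4.
La Cantina and Nori advance.
Runoff: La Cantina is preferred to Nori by 11 voters; Nori by 8.
La Cantina wins the runoff.

La Cantina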